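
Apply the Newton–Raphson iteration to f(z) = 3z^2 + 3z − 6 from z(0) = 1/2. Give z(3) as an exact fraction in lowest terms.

130209/130208

f'(z) = 6z + 3.
f(1/2) = −15/4, f'(1/2) = 6, so z(1) = (1/2) − (−15/4)/6 = 9/8.
f(9/8) = 75/64, f'(9/8) = 39/4, so z(2) = (9/8) − (75/64)/(39/4) = 209/208.
f(209/208) = 1875/43264, f'(209/208) = 939/104, so z(3) = (209/208) − (1875/43264)/(939/104) = 130209/130208.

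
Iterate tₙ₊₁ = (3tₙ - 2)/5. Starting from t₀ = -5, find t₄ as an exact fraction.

t₁ = (3·(-5) - 2)/5 = -17/5.
t₂ = (3·(-17/5) - 2)/5 = -61/25.
t₃ = (3·(-61/25) - 2)/5 = -233/125.
t₄ = (3·(-233/125) - 2)/5 = -949/625.

-949/625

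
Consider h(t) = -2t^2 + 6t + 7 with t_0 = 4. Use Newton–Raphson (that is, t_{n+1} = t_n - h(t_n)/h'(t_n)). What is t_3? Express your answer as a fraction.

4307041/1104960

h'(t) = -4t + 6.
h(4) = -1, h'(4) = -10, so t_1 = 4 - (-1)/(-10) = 39/10.
h(39/10) = -1/50, h'(39/10) = -48/5, so t_2 = (39/10) - (-1/50)/(-48/5) = 1871/480.
h(1871/480) = -1/115200, h'(1871/480) = -1151/120, so t_3 = (1871/480) - (-1/115200)/(-1151/120) = 4307041/1104960.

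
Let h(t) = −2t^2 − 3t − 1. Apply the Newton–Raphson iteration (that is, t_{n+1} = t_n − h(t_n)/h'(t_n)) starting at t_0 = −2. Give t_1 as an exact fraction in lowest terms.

−7/5

h'(t) = −4t − 3.
h(−2) = −3, h'(−2) = 5, so t_1 = (−2) − (−3)/5 = −7/5.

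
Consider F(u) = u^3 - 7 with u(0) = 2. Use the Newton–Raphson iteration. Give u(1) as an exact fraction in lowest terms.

23/12

F'(u) = 3u^2.
F(2) = 1, F'(2) = 12, so u(1) = 2 - 1/12 = 23/12.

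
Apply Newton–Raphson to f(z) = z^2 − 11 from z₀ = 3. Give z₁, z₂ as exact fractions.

z₁ = 10/3, z₂ = 199/60

f'(z) = 2z.
f(3) = −2, f'(3) = 6, so z₁ = 3 − (−2)/6 = 10/3.
f(10/3) = 1/9, f'(10/3) = 20/3, so z₂ = (10/3) − (1/9)/(20/3) = 199/60.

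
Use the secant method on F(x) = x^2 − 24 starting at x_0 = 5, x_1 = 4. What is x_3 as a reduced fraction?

F(5) = 1, F(4) = −8. x_2 = 4 − (−8)·(4 − 5)/((−8) − 1) = 44/9.
F(4) = −8, F(44/9) = −8/81. x_3 = (44/9) − (−8/81)·((44/9) − 4)/((−8/81) − (−8)) = 49/10.

49/10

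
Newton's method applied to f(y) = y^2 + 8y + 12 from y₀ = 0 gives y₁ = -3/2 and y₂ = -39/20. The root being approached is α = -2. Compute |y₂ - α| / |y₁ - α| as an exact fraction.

1/10

y₁ - α = -3/2 - (-2) = -3/2 + 2 = 1/2, so |y₁ - α| = 1/2.
y₂ - α = -39/20 - (-2) = -39/20 + 2 = 1/20, so |y₂ - α| = 1/20.
Ratio = (1/20) / (1/2) = 1/10.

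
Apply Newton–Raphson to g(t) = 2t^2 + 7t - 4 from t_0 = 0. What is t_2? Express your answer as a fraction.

228/455

g'(t) = 4t + 7.
g(0) = -4, g'(0) = 7, so t_1 = 0 - (-4)/7 = 4/7.
g(4/7) = 32/49, g'(4/7) = 65/7, so t_2 = (4/7) - (32/49)/(65/7) = 228/455.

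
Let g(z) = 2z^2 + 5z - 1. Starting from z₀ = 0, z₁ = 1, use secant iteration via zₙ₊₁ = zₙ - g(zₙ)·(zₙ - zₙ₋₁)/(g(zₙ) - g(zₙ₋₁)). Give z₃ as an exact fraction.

3/17

g(0) = -1, g(1) = 6. z₂ = 1 - 6·(1 - 0)/(6 - (-1)) = 1/7.
g(1) = 6, g(1/7) = -12/49. z₃ = (1/7) - (-12/49)·((1/7) - 1)/((-12/49) - 6) = 3/17.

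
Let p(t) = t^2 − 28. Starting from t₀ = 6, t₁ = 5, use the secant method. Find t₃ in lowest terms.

598/113

p(6) = 8, p(5) = −3. t₂ = 5 − (−3)·(5 − 6)/((−3) − 8) = 58/11.
p(5) = −3, p(58/11) = −24/121. t₃ = (58/11) − (−24/121)·((58/11) − 5)/((−24/121) − (−3)) = 598/113.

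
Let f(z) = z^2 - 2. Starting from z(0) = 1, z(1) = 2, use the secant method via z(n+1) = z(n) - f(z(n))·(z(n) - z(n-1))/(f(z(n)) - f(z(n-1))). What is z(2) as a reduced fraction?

f(1) = -1, f(2) = 2. z(2) = 2 - 2·(2 - 1)/(2 - (-1)) = 4/3.

4/3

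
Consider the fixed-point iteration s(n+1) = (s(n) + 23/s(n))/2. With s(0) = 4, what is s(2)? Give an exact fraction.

s(1) = (4 + 23/4)/2 = 39/8.
s(2) = (39/8 + 23/(39/8))/2 = 2993/624.

2993/624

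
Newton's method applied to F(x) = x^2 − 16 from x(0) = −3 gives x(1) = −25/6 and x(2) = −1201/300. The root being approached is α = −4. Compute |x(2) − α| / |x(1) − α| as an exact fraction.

x(1) − α = −25/6 − (−4) = −25/6 + 4 = −1/6, so |x(1) − α| = 1/6.
x(2) − α = −1201/300 − (−4) = −1201/300 + 4 = −1/300, so |x(2) − α| = 1/300.
Ratio = (1/300) / (1/6) = 1/50.

1/50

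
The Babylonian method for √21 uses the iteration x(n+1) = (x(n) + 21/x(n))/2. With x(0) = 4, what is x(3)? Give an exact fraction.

x(1) = (4 + 21/4)/2 = 37/8.
x(2) = (37/8 + 21/(37/8))/2 = 2713/592.
x(3) = (2713/592 + 21/(2713/592))/2 = 14720113/3212192.

14720113/3212192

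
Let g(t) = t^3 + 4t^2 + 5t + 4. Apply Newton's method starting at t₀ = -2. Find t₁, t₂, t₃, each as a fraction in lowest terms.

t₁ = -4, t₂ = -68/21, t₃ = -277492/97713

g'(t) = 3t^2 + 8t + 5.
g(-2) = 2, g'(-2) = 1, so t₁ = (-2) - 2/1 = -4.
g(-4) = -16, g'(-4) = 21, so t₂ = (-4) - (-16)/21 = -68/21.
g(-68/21) = -38912/9261, g'(-68/21) = 517/49, so t₃ = (-68/21) - (-38912/9261)/(517/49) = -277492/97713.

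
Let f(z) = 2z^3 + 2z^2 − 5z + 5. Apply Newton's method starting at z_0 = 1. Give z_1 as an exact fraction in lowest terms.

f'(z) = 6z^2 + 4z − 5.
f(1) = 4, f'(1) = 5, so z_1 = 1 − 4/5 = 1/5.

1/5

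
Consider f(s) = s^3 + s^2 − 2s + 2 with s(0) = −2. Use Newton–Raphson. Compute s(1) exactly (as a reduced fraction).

f'(s) = 3s^2 + 2s − 2.
f(−2) = 2, f'(−2) = 6, so s(1) = (−2) − 2/6 = −7/3.

−7/3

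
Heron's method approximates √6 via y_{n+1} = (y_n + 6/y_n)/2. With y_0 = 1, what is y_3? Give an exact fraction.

10033/4088

y_1 = (1 + 6/1)/2 = 7/2.
y_2 = (7/2 + 6/(7/2))/2 = 73/28.
y_3 = (73/28 + 6/(73/28))/2 = 10033/4088.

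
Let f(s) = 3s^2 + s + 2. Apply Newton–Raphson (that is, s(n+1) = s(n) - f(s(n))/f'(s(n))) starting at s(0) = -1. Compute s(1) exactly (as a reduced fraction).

f'(s) = 6s + 1.
f(-1) = 4, f'(-1) = -5, so s(1) = (-1) - 4/(-5) = -1/5.

-1/5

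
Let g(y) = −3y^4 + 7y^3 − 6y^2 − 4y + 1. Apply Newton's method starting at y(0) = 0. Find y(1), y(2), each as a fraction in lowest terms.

y(1) = 1/4, y(2) = 305/1504

g'(y) = −12y^3 + 21y^2 − 12y − 4.
g(0) = 1, g'(0) = −4, so y(1) = 0 − 1/(−4) = 1/4.
g(1/4) = −71/256, g'(1/4) = −47/8, so y(2) = (1/4) − (−71/256)/(−47/8) = 305/1504.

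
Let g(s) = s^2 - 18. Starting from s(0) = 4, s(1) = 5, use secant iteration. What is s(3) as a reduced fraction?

g(4) = -2, g(5) = 7. s(2) = 5 - 7·(5 - 4)/(7 - (-2)) = 38/9.
g(5) = 7, g(38/9) = -14/81. s(3) = (38/9) - (-14/81)·((38/9) - 5)/((-14/81) - 7) = 352/83.

352/83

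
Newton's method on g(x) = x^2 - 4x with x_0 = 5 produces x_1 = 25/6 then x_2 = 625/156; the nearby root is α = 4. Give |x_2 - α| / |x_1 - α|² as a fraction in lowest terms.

x_1 - α = 25/6 - 4 = 1/6, so |x_1 - α| = 1/6.
x_2 - α = 625/156 - 4 = 1/156, so |x_2 - α| = 1/156.
|x_1 - α|² = 1/36.
Ratio = (1/156) / (1/36) = 3/13.

3/13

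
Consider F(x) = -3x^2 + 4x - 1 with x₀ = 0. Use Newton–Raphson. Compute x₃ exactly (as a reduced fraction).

1093/3280

F'(x) = -6x + 4.
F(0) = -1, F'(0) = 4, so x₁ = 0 - (-1)/4 = 1/4.
F(1/4) = -3/16, F'(1/4) = 5/2, so x₂ = (1/4) - (-3/16)/(5/2) = 13/40.
F(13/40) = -27/1600, F'(13/40) = 41/20, so x₃ = (13/40) - (-27/1600)/(41/20) = 1093/3280.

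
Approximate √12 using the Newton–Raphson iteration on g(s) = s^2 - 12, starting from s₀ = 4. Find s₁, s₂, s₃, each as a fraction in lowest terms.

g'(s) = 2s.
g(4) = 4, g'(4) = 8, so s₁ = 4 - 4/8 = 7/2.
g(7/2) = 1/4, g'(7/2) = 7, so s₂ = (7/2) - (1/4)/7 = 97/28.
g(97/28) = 1/784, g'(97/28) = 97/14, so s₃ = (97/28) - (1/784)/(97/14) = 18817/5432.

s₁ = 7/2, s₂ = 97/28, s₃ = 18817/5432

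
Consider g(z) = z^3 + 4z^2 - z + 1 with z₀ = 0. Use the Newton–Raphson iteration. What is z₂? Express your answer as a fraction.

g'(z) = 3z^2 + 8z - 1.
g(0) = 1, g'(0) = -1, so z₁ = 0 - 1/(-1) = 1.
g(1) = 5, g'(1) = 10, so z₂ = 1 - 5/10 = 1/2.

1/2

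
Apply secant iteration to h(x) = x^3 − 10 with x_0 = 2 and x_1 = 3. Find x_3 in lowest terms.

h(2) = −2, h(3) = 17. x_2 = 3 − 17·(3 − 2)/(17 − (−2)) = 40/19.
h(3) = 17, h(40/19) = −4590/6859. x_3 = (40/19) − (−4590/6859)·((40/19) − 3)/((−4590/6859) − 17) = 15250/7129.

15250/7129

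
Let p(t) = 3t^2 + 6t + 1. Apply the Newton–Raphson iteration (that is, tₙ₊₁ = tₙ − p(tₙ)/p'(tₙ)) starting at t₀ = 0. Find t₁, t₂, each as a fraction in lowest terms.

t₁ = −1/6, t₂ = −11/60

p'(t) = 6t + 6.
p(0) = 1, p'(0) = 6, so t₁ = 0 − 1/6 = −1/6.
p(−1/6) = 1/12, p'(−1/6) = 5, so t₂ = (−1/6) − (1/12)/5 = −11/60.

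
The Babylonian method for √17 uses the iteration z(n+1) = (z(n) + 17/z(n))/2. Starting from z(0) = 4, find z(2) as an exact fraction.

z(1) = (4 + 17/4)/2 = 33/8.
z(2) = (33/8 + 17/(33/8))/2 = 2177/528.

2177/528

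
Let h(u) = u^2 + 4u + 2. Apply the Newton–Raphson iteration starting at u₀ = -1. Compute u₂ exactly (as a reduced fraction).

-7/12

h'(u) = 2u + 4.
h(-1) = -1, h'(-1) = 2, so u₁ = (-1) - (-1)/2 = -1/2.
h(-1/2) = 1/4, h'(-1/2) = 3, so u₂ = (-1/2) - (1/4)/3 = -7/12.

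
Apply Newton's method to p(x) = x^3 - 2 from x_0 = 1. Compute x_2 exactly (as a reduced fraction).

p'(x) = 3x^2.
p(1) = -1, p'(1) = 3, so x_1 = 1 - (-1)/3 = 4/3.
p(4/3) = 10/27, p'(4/3) = 16/3, so x_2 = (4/3) - (10/27)/(16/3) = 91/72.

91/72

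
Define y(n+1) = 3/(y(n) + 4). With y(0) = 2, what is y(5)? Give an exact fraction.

195/302

y(1) = 3/(2 + 4) = 1/2.
y(2) = 3/(1/2 + 4) = 2/3.
y(3) = 3/(2/3 + 4) = 9/14.
y(4) = 3/(9/14 + 4) = 42/65.
y(5) = 3/(42/65 + 4) = 195/302.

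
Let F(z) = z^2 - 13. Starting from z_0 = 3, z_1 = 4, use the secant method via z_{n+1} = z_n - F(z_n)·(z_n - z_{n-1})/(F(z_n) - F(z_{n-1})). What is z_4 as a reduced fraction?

4799/1331

F(3) = -4, F(4) = 3. z_2 = 4 - 3·(4 - 3)/(3 - (-4)) = 25/7.
F(4) = 3, F(25/7) = -12/49. z_3 = (25/7) - (-12/49)·((25/7) - 4)/((-12/49) - 3) = 191/53.
F(25/7) = -12/49, F(191/53) = -36/2809. z_4 = (191/53) - (-36/2809)·((191/53) - (25/7))/((-36/2809) - (-12/49)) = 4799/1331.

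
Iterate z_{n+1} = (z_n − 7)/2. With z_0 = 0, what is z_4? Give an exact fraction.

−105/16

z_1 = (0 − 7)/2 = −7/2.
z_2 = ((−7/2) − 7)/2 = −21/4.
z_3 = ((−21/4) − 7)/2 = −49/8.
z_4 = ((−49/8) − 7)/2 = −105/16.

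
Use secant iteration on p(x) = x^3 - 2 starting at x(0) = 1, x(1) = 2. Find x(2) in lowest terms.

8/7

p(1) = -1, p(2) = 6. x(2) = 2 - 6·(2 - 1)/(6 - (-1)) = 8/7.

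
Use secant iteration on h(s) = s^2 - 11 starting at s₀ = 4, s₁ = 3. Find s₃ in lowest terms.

73/22

h(4) = 5, h(3) = -2. s₂ = 3 - (-2)·(3 - 4)/((-2) - 5) = 23/7.
h(3) = -2, h(23/7) = -10/49. s₃ = (23/7) - (-10/49)·((23/7) - 3)/((-10/49) - (-2)) = 73/22.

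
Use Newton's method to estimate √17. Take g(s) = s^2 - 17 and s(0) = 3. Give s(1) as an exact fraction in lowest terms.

13/3

g'(s) = 2s.
g(3) = -8, g'(3) = 6, so s(1) = 3 - (-8)/6 = 13/3.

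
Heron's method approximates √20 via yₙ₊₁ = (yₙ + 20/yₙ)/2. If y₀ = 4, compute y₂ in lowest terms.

161/36

y₁ = (4 + 20/4)/2 = 9/2.
y₂ = (9/2 + 20/(9/2))/2 = 161/36.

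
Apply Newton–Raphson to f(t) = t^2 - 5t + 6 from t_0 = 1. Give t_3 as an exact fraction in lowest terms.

509/255

f'(t) = 2t - 5.
f(1) = 2, f'(1) = -3, so t_1 = 1 - 2/(-3) = 5/3.
f(5/3) = 4/9, f'(5/3) = -5/3, so t_2 = (5/3) - (4/9)/(-5/3) = 29/15.
f(29/15) = 16/225, f'(29/15) = -17/15, so t_3 = (29/15) - (16/225)/(-17/15) = 509/255.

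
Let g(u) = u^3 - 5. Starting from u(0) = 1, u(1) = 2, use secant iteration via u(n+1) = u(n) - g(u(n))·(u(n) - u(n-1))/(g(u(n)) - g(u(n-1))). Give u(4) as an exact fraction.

16480535/9627139

g(1) = -4, g(2) = 3. u(2) = 2 - 3·(2 - 1)/(3 - (-4)) = 11/7.
g(2) = 3, g(11/7) = -384/343. u(3) = (11/7) - (-384/343)·((11/7) - 2)/((-384/343) - 3) = 265/157.
g(11/7) = -384/343, g(265/157) = -739840/3869893. u(4) = (265/157) - (-739840/3869893)·((265/157) - (11/7))/((-739840/3869893) - (-384/343)) = 16480535/9627139.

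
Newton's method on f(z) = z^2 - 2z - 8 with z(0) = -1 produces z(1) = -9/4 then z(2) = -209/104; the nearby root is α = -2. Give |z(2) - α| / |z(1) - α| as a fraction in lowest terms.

1/26

z(1) - α = -9/4 - (-2) = -9/4 + 2 = -1/4, so |z(1) - α| = 1/4.
z(2) - α = -209/104 - (-2) = -209/104 + 2 = -1/104, so |z(2) - α| = 1/104.
Ratio = (1/104) / (1/4) = 1/26.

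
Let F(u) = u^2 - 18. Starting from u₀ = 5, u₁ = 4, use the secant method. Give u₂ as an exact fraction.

F(5) = 7, F(4) = -2. u₂ = 4 - (-2)·(4 - 5)/((-2) - 7) = 38/9.

38/9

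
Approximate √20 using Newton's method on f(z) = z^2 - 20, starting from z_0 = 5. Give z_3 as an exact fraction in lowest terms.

f'(z) = 2z.
f(5) = 5, f'(5) = 10, so z_1 = 5 - 5/10 = 9/2.
f(9/2) = 1/4, f'(9/2) = 9, so z_2 = (9/2) - (1/4)/9 = 161/36.
f(161/36) = 1/1296, f'(161/36) = 161/18, so z_3 = (161/36) - (1/1296)/(161/18) = 51841/11592.

51841/11592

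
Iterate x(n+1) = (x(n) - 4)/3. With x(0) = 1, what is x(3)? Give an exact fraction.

-17/9

x(1) = (1 - 4)/3 = -1.
x(2) = ((-1) - 4)/3 = -5/3.
x(3) = ((-5/3) - 4)/3 = -17/9.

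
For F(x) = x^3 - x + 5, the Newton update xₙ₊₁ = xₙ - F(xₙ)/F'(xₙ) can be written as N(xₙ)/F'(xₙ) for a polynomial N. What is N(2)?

F'(x) = 3x^2 - 1.
N(x) = x·F'(x) - F(x) = x·(3x^2 - 1) - (x^3 - x + 5) = 2x^3 - 5.
N(2) = 11.

11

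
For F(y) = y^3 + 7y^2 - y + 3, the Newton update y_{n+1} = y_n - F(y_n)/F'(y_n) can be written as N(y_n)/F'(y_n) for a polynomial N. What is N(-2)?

9

F'(y) = 3y^2 + 14y - 1.
N(y) = y·F'(y) - F(y) = y·(3y^2 + 14y - 1) - (y^3 + 7y^2 - y + 3) = 2y^3 + 7y^2 - 3.
N(-2) = 9.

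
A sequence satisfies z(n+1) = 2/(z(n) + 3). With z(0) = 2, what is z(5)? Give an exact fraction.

434/773

z(1) = 2/(2 + 3) = 2/5.
z(2) = 2/(2/5 + 3) = 10/17.
z(3) = 2/(10/17 + 3) = 34/61.
z(4) = 2/(34/61 + 3) = 122/217.
z(5) = 2/(122/217 + 3) = 434/773.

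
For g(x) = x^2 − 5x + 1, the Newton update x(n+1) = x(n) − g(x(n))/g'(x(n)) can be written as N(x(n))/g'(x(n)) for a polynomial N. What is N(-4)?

g'(x) = 2x − 5.
N(x) = x·g'(x) − g(x) = x·(2x − 5) − (x^2 − 5x + 1) = x^2 − 1.
N(-4) = 15.

15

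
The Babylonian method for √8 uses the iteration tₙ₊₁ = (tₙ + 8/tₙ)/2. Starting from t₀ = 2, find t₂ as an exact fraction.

t₁ = (2 + 8/2)/2 = 3.
t₂ = (3 + 8/3)/2 = 17/6.

17/6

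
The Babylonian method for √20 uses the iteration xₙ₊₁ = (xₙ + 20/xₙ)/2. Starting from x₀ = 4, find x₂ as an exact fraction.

x₁ = (4 + 20/4)/2 = 9/2.
x₂ = (9/2 + 20/(9/2))/2 = 161/36.

161/36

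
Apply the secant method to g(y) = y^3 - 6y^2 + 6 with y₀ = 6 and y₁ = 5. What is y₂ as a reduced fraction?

g(6) = 6, g(5) = -19. y₂ = 5 - (-19)·(5 - 6)/((-19) - 6) = 144/25.

144/25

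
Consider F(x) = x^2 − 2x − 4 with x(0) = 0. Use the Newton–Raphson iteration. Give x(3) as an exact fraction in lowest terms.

F'(x) = 2x − 2.
F(0) = −4, F'(0) = −2, so x(1) = 0 − (−4)/(−2) = −2.
F(−2) = 4, F'(−2) = −6, so x(2) = (−2) − 4/(−6) = −4/3.
F(−4/3) = 4/9, F'(−4/3) = −14/3, so x(3) = (−4/3) − (4/9)/(−14/3) = −26/21.

−26/21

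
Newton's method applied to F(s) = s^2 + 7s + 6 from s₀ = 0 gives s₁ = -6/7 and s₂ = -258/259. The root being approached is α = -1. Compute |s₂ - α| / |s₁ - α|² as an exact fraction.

s₁ - α = -6/7 - (-1) = -6/7 + 1 = 1/7, so |s₁ - α| = 1/7.
s₂ - α = -258/259 - (-1) = -258/259 + 1 = 1/259, so |s₂ - α| = 1/259.
|s₁ - α|² = 1/49.
Ratio = (1/259) / (1/49) = 7/37.

7/37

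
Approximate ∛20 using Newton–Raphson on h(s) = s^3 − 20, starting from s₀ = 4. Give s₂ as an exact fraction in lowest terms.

67933/24642

h'(s) = 3s^2.
h(4) = 44, h'(4) = 48, so s₁ = 4 − 44/48 = 37/12.
h(37/12) = 16093/1728, h'(37/12) = 1369/48, so s₂ = (37/12) − (16093/1728)/(1369/48) = 67933/24642.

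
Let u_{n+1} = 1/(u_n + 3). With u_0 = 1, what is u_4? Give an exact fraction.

43/142

u_1 = 1/(1 + 3) = 1/4.
u_2 = 1/(1/4 + 3) = 4/13.
u_3 = 1/(4/13 + 3) = 13/43.
u_4 = 1/(13/43 + 3) = 43/142.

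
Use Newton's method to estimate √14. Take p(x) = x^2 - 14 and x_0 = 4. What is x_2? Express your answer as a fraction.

p'(x) = 2x.
p(4) = 2, p'(4) = 8, so x_1 = 4 - 2/8 = 15/4.
p(15/4) = 1/16, p'(15/4) = 15/2, so x_2 = (15/4) - (1/16)/(15/2) = 449/120.

449/120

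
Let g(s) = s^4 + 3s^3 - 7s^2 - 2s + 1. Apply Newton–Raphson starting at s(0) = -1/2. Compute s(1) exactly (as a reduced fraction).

-53/108

g'(s) = 4s^3 + 9s^2 - 14s - 2.
g(-1/2) = -1/16, g'(-1/2) = 27/4, so s(1) = (-1/2) - (-1/16)/(27/4) = -53/108.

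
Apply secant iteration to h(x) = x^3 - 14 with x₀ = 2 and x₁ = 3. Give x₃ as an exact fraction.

h(2) = -6, h(3) = 13. x₂ = 3 - 13·(3 - 2)/(13 - (-6)) = 44/19.
h(3) = 13, h(44/19) = -10842/6859. x₃ = (44/19) - (-10842/6859)·((44/19) - 3)/((-10842/6859) - 13) = 18386/7693.

18386/7693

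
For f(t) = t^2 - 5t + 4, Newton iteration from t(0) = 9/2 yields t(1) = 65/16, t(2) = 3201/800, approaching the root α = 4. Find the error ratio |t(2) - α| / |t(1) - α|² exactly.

t(1) - α = 65/16 - 4 = 1/16, so |t(1) - α| = 1/16.
t(2) - α = 3201/800 - 4 = 1/800, so |t(2) - α| = 1/800.
|t(1) - α|² = 1/256.
Ratio = (1/800) / (1/256) = 8/25.

8/25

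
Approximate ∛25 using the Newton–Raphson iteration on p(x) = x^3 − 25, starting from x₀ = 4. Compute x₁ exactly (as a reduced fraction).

p'(x) = 3x^2.
p(4) = 39, p'(4) = 48, so x₁ = 4 − 39/48 = 51/16.

51/16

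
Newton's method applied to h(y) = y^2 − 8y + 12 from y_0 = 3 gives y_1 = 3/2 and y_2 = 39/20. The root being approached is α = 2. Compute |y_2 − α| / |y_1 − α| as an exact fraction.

1/10

y_1 − α = 3/2 − 2 = −1/2, so |y_1 − α| = 1/2.
y_2 − α = 39/20 − 2 = −1/20, so |y_2 − α| = 1/20.
Ratio = (1/20) / (1/2) = 1/10.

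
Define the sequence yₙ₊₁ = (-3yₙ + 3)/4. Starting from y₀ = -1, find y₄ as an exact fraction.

y₁ = (-3·(-1) + 3)/4 = 3/2.
y₂ = (-3·(3/2) + 3)/4 = -3/8.
y₃ = (-3·(-3/8) + 3)/4 = 33/32.
y₄ = (-3·(33/32) + 3)/4 = -3/128.

-3/128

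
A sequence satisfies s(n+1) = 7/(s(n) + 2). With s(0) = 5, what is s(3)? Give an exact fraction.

s(1) = 7/(5 + 2) = 1.
s(2) = 7/(1 + 2) = 7/3.
s(3) = 7/(7/3 + 2) = 21/13.

21/13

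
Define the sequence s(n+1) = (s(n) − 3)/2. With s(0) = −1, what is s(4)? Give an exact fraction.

s(1) = ((−1) − 3)/2 = −2.
s(2) = ((−2) − 3)/2 = −5/2.
s(3) = ((−5/2) − 3)/2 = −11/4.
s(4) = ((−11/4) − 3)/2 = −23/8.

−23/8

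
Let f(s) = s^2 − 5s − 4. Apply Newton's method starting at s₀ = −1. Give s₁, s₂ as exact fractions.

s₁ = −5/7, s₂ = −221/315

f'(s) = 2s − 5.
f(−1) = 2, f'(−1) = −7, so s₁ = (−1) − 2/(−7) = −5/7.
f(−5/7) = 4/49, f'(−5/7) = −45/7, so s₂ = (−5/7) − (4/49)/(−45/7) = −221/315.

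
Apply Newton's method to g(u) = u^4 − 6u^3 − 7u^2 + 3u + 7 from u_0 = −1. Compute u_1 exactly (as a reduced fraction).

−1/5

g'(u) = 4u^3 − 18u^2 − 14u + 3.
g(−1) = 4, g'(−1) = −5, so u_1 = (−1) − 4/(−5) = −1/5.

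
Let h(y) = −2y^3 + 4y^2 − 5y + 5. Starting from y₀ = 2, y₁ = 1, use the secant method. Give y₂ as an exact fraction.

h(2) = −5, h(1) = 2. y₂ = 1 − 2·(1 − 2)/(2 − (−5)) = 9/7.

9/7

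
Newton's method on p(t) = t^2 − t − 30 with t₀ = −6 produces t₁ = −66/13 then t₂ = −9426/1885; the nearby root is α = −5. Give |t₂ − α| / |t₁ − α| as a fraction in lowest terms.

1/145

t₁ − α = −66/13 − (−5) = −66/13 + 5 = −1/13, so |t₁ − α| = 1/13.
t₂ − α = −9426/1885 − (−5) = −9426/1885 + 5 = −1/1885, so |t₂ − α| = 1/1885.
Ratio = (1/1885) / (1/13) = 1/145.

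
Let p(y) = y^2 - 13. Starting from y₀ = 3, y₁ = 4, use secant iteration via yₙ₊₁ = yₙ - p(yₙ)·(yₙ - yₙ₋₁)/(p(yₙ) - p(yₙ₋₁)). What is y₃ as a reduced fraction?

p(3) = -4, p(4) = 3. y₂ = 4 - 3·(4 - 3)/(3 - (-4)) = 25/7.
p(4) = 3, p(25/7) = -12/49. y₃ = (25/7) - (-12/49)·((25/7) - 4)/((-12/49) - 3) = 191/53.

191/53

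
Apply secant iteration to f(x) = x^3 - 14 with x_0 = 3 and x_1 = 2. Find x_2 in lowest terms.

f(3) = 13, f(2) = -6. x_2 = 2 - (-6)·(2 - 3)/((-6) - 13) = 44/19.

44/19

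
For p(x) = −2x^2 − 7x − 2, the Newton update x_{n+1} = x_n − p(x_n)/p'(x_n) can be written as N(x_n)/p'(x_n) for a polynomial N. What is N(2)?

−6

p'(x) = −4x − 7.
N(x) = x·p'(x) − p(x) = x·(−4x − 7) − (−2x^2 − 7x − 2) = −2x^2 + 2.
N(2) = −6.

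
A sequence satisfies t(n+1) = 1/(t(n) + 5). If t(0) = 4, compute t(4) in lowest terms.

239/1241

t(1) = 1/(4 + 5) = 1/9.
t(2) = 1/(1/9 + 5) = 9/46.
t(3) = 1/(9/46 + 5) = 46/239.
t(4) = 1/(46/239 + 5) = 239/1241.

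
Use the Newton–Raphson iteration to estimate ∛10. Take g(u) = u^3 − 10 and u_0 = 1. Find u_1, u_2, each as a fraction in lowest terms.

g'(u) = 3u^2.
g(1) = −9, g'(1) = 3, so u_1 = 1 − (−9)/3 = 4.
g(4) = 54, g'(4) = 48, so u_2 = 4 − 54/48 = 23/8.

u_1 = 4, u_2 = 23/8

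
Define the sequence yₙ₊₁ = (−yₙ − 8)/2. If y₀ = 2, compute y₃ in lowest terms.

y₁ = (−2 − 8)/2 = −5.
y₂ = (−(−5) − 8)/2 = −3/2.
y₃ = (−(−3/2) − 8)/2 = −13/4.

−13/4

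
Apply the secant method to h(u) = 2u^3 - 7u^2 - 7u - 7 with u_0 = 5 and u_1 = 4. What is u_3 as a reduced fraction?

239188/53375

h(5) = 33, h(4) = -19. u_2 = 4 - (-19)·(4 - 5)/((-19) - 33) = 227/52.
h(4) = -19, h(227/52) = -321651/70304. u_3 = (227/52) - (-321651/70304)·((227/52) - 4)/((-321651/70304) - (-19)) = 239188/53375.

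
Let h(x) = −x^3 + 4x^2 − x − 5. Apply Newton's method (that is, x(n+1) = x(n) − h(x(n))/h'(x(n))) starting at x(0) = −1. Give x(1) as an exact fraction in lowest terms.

h'(x) = −3x^2 + 8x − 1.
h(−1) = 1, h'(−1) = −12, so x(1) = (−1) − 1/(−12) = −11/12.

−11/12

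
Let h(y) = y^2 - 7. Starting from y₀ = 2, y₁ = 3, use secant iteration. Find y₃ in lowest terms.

h(2) = -3, h(3) = 2. y₂ = 3 - 2·(3 - 2)/(2 - (-3)) = 13/5.
h(3) = 2, h(13/5) = -6/25. y₃ = (13/5) - (-6/25)·((13/5) - 3)/((-6/25) - 2) = 37/14.

37/14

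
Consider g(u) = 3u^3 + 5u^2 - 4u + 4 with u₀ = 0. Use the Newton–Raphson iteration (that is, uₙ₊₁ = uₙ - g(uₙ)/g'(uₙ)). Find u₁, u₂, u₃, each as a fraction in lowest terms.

u₁ = 1, u₂ = 7/15, u₃ = -863/985

g'(u) = 9u^2 + 10u - 4.
g(0) = 4, g'(0) = -4, so u₁ = 0 - 4/(-4) = 1.
g(1) = 8, g'(1) = 15, so u₂ = 1 - 8/15 = 7/15.
g(7/15) = 3968/1125, g'(7/15) = 197/75, so u₃ = (7/15) - (3968/1125)/(197/75) = -863/985.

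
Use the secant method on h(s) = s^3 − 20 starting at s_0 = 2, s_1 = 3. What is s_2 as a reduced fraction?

50/19

h(2) = −12, h(3) = 7. s_2 = 3 − 7·(3 − 2)/(7 − (−12)) = 50/19.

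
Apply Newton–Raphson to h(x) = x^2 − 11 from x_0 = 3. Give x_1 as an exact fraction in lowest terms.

h'(x) = 2x.
h(3) = −2, h'(3) = 6, so x_1 = 3 − (−2)/6 = 10/3.

10/3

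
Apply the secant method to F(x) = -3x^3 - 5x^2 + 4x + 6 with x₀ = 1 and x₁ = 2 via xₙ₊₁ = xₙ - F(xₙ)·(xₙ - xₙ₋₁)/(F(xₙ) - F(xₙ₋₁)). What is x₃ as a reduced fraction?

F(1) = 2, F(2) = -30. x₂ = 2 - (-30)·(2 - 1)/((-30) - 2) = 17/16.
F(2) = -30, F(17/16) = 4125/4096. x₃ = (17/16) - (4125/4096)·((17/16) - 2)/((4125/4096) - (-30)) = 9254/8467.

9254/8467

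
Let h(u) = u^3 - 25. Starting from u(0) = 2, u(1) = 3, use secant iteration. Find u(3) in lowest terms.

27505/9409

h(2) = -17, h(3) = 2. u(2) = 3 - 2·(3 - 2)/(2 - (-17)) = 55/19.
h(3) = 2, h(55/19) = -5100/6859. u(3) = (55/19) - (-5100/6859)·((55/19) - 3)/((-5100/6859) - 2) = 27505/9409.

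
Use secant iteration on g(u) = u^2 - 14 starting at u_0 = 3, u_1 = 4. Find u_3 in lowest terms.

g(3) = -5, g(4) = 2. u_2 = 4 - 2·(4 - 3)/(2 - (-5)) = 26/7.
g(4) = 2, g(26/7) = -10/49. u_3 = (26/7) - (-10/49)·((26/7) - 4)/((-10/49) - 2) = 101/27.

101/27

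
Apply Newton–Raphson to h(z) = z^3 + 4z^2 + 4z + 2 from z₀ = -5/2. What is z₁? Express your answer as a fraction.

h'(z) = 3z^2 + 8z + 4.
h(-5/2) = 11/8, h'(-5/2) = 11/4, so z₁ = (-5/2) - (11/8)/(11/4) = -3.

-3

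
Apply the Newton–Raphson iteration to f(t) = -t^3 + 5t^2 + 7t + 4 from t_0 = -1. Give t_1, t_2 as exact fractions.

f'(t) = -3t^2 + 10t + 7.
f(-1) = 3, f'(-1) = -6, so t_1 = (-1) - 3/(-6) = -1/2.
f(-1/2) = 15/8, f'(-1/2) = 5/4, so t_2 = (-1/2) - (15/8)/(5/4) = -2.

t_1 = -1/2, t_2 = -2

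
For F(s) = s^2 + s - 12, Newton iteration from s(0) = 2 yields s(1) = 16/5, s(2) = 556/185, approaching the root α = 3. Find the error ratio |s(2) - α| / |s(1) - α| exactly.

1/37

s(1) - α = 16/5 - 3 = 1/5, so |s(1) - α| = 1/5.
s(2) - α = 556/185 - 3 = 1/185, so |s(2) - α| = 1/185.
Ratio = (1/185) / (1/5) = 1/37.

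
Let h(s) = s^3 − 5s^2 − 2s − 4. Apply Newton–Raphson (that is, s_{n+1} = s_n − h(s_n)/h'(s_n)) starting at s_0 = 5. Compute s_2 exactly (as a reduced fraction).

2428331/441485

h'(s) = 3s^2 − 10s − 2.
h(5) = −14, h'(5) = 23, so s_1 = 5 − (−14)/23 = 129/23.
h(129/23) = 47824/12167, h'(129/23) = 19195/529, so s_2 = (129/23) − (47824/12167)/(19195/529) = 2428331/441485.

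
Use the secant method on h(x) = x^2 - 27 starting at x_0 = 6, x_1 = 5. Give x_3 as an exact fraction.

291/56

h(6) = 9, h(5) = -2. x_2 = 5 - (-2)·(5 - 6)/((-2) - 9) = 57/11.
h(5) = -2, h(57/11) = -18/121. x_3 = (57/11) - (-18/121)·((57/11) - 5)/((-18/121) - (-2)) = 291/56.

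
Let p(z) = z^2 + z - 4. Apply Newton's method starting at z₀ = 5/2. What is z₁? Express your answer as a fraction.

41/24

p'(z) = 2z + 1.
p(5/2) = 19/4, p'(5/2) = 6, so z₁ = (5/2) - (19/4)/6 = 41/24.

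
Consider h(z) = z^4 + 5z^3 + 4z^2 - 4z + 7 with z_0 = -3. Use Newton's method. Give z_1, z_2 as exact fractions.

h'(z) = 4z^3 + 15z^2 + 8z - 4.
h(-3) = 1, h'(-3) = -1, so z_1 = (-3) - 1/(-1) = -2.
h(-2) = 7, h'(-2) = 8, so z_2 = (-2) - 7/8 = -23/8.

z_1 = -2, z_2 = -23/8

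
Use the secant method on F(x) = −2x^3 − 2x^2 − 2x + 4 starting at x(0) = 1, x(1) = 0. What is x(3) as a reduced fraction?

F(1) = −2, F(0) = 4. x(2) = 0 − 4·(0 − 1)/(4 − (−2)) = 2/3.
F(0) = 4, F(2/3) = 32/27. x(3) = (2/3) − (32/27)·((2/3) − 0)/((32/27) − 4) = 18/19.

18/19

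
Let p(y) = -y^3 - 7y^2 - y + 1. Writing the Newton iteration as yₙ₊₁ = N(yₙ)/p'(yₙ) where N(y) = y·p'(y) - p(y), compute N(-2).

p'(y) = -3y^2 - 14y - 1.
N(y) = y·p'(y) - p(y) = y·(-3y^2 - 14y - 1) - (-y^3 - 7y^2 - y + 1) = -2y^3 - 7y^2 - 1.
N(-2) = -13.

-13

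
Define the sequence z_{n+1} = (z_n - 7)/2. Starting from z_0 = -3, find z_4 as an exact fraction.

-27/4

z_1 = ((-3) - 7)/2 = -5.
z_2 = ((-5) - 7)/2 = -6.
z_3 = ((-6) - 7)/2 = -13/2.
z_4 = ((-13/2) - 7)/2 = -27/4.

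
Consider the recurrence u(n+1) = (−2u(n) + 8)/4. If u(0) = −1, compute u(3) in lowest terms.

u(1) = (−2·(−1) + 8)/4 = 5/2.
u(2) = (−2·(5/2) + 8)/4 = 3/4.
u(3) = (−2·(3/4) + 8)/4 = 13/8.

13/8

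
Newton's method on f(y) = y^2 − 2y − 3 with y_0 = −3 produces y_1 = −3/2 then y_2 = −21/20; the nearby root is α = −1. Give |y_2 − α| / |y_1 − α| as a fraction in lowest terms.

y_1 − α = −3/2 − (−1) = −3/2 + 1 = −1/2, so |y_1 − α| = 1/2.
y_2 − α = −21/20 − (−1) = −21/20 + 1 = −1/20, so |y_2 − α| = 1/20.
Ratio = (1/20) / (1/2) = 1/10.

1/10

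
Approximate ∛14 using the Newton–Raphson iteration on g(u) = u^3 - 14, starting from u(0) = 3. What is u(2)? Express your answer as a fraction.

452213/187272

g'(u) = 3u^2.
g(3) = 13, g'(3) = 27, so u(1) = 3 - 13/27 = 68/27.
g(68/27) = 38870/19683, g'(68/27) = 4624/243, so u(2) = (68/27) - (38870/19683)/(4624/243) = 452213/187272.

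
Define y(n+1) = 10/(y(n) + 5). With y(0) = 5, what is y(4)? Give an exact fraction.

y(1) = 10/(5 + 5) = 1.
y(2) = 10/(1 + 5) = 5/3.
y(3) = 10/(5/3 + 5) = 3/2.
y(4) = 10/(3/2 + 5) = 20/13.

20/13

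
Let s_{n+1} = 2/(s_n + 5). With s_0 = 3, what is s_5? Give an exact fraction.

1214/3261

s_1 = 2/(3 + 5) = 1/4.
s_2 = 2/(1/4 + 5) = 8/21.
s_3 = 2/(8/21 + 5) = 42/113.
s_4 = 2/(42/113 + 5) = 226/607.
s_5 = 2/(226/607 + 5) = 1214/3261.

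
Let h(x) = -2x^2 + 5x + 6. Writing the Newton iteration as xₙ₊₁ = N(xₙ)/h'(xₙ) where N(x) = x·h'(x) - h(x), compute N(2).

-14

h'(x) = -4x + 5.
N(x) = x·h'(x) - h(x) = x·(-4x + 5) - (-2x^2 + 5x + 6) = -2x^2 - 6.
N(2) = -14.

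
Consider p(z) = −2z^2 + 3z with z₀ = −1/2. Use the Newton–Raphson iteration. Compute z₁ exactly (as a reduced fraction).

−1/10

p'(z) = −4z + 3.
p(−1/2) = −2, p'(−1/2) = 5, so z₁ = (−1/2) − (−2)/5 = −1/10.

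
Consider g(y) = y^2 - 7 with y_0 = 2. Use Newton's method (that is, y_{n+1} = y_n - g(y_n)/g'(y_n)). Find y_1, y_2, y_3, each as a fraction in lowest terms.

y_1 = 11/4, y_2 = 233/88, y_3 = 108497/41008

g'(y) = 2y.
g(2) = -3, g'(2) = 4, so y_1 = 2 - (-3)/4 = 11/4.
g(11/4) = 9/16, g'(11/4) = 11/2, so y_2 = (11/4) - (9/16)/(11/2) = 233/88.
g(233/88) = 81/7744, g'(233/88) = 233/44, so y_3 = (233/88) - (81/7744)/(233/44) = 108497/41008.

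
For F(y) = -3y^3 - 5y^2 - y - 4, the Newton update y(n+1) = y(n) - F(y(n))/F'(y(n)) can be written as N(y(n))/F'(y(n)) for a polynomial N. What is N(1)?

-7

F'(y) = -9y^2 - 10y - 1.
N(y) = y·F'(y) - F(y) = y·(-9y^2 - 10y - 1) - (-3y^3 - 5y^2 - y - 4) = -6y^3 - 5y^2 + 4.
N(1) = -7.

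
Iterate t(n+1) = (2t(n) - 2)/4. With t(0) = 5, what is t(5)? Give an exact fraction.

-13/16

t(1) = (2·5 - 2)/4 = 2.
t(2) = (2·2 - 2)/4 = 1/2.
t(3) = (2·(1/2) - 2)/4 = -1/4.
t(4) = (2·(-1/4) - 2)/4 = -5/8.
t(5) = (2·(-5/8) - 2)/4 = -13/16.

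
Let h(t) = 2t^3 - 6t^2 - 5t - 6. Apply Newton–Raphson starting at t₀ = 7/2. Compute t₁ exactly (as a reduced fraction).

h'(t) = 6t^2 - 12t - 5.
h(7/2) = -45/4, h'(7/2) = 53/2, so t₁ = (7/2) - (-45/4)/(53/2) = 208/53.

208/53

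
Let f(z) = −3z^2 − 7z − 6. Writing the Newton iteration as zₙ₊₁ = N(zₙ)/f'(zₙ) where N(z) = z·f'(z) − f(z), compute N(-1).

3

f'(z) = −6z − 7.
N(z) = z·f'(z) − f(z) = z·(−6z − 7) − (−3z^2 − 7z − 6) = −3z^2 + 6.
N(-1) = 3.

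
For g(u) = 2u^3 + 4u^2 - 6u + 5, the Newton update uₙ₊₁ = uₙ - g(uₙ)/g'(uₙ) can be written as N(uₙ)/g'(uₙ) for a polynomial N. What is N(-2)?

-21

g'(u) = 6u^2 + 8u - 6.
N(u) = u·g'(u) - g(u) = u·(6u^2 + 8u - 6) - (2u^3 + 4u^2 - 6u + 5) = 4u^3 + 4u^2 - 5.
N(-2) = -21.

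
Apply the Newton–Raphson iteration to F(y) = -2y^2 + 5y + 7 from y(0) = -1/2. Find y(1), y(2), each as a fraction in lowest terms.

y(1) = -15/14, y(2) = -911/910

F'(y) = -4y + 5.
F(-1/2) = 4, F'(-1/2) = 7, so y(1) = (-1/2) - 4/7 = -15/14.
F(-15/14) = -32/49, F'(-15/14) = 65/7, so y(2) = (-15/14) - (-32/49)/(65/7) = -911/910.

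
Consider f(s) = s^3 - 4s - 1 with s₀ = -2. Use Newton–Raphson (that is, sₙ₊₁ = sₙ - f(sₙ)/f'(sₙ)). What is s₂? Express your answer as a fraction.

f'(s) = 3s^2 - 4.
f(-2) = -1, f'(-2) = 8, so s₁ = (-2) - (-1)/8 = -15/8.
f(-15/8) = -47/512, f'(-15/8) = 419/64, so s₂ = (-15/8) - (-47/512)/(419/64) = -3119/1676.

-3119/1676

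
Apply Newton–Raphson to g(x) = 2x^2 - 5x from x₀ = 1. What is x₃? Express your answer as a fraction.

g'(x) = 4x - 5.
g(1) = -3, g'(1) = -1, so x₁ = 1 - (-3)/(-1) = -2.
g(-2) = 18, g'(-2) = -13, so x₂ = (-2) - 18/(-13) = -8/13.
g(-8/13) = 648/169, g'(-8/13) = -97/13, so x₃ = (-8/13) - (648/169)/(-97/13) = -128/1261.

-128/1261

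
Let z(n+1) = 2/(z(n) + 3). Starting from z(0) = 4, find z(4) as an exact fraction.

166/295

z(1) = 2/(4 + 3) = 2/7.
z(2) = 2/(2/7 + 3) = 14/23.
z(3) = 2/(14/23 + 3) = 46/83.
z(4) = 2/(46/83 + 3) = 166/295.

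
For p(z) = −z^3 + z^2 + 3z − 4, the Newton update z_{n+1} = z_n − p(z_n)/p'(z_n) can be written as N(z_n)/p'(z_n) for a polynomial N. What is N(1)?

3

p'(z) = −3z^2 + 2z + 3.
N(z) = z·p'(z) − p(z) = z·(−3z^2 + 2z + 3) − (−z^3 + z^2 + 3z − 4) = −2z^3 + z^2 + 4.
N(1) = 3.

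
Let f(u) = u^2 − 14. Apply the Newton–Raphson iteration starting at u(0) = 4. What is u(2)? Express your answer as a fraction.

449/120

f'(u) = 2u.
f(4) = 2, f'(4) = 8, so u(1) = 4 − 2/8 = 15/4.
f(15/4) = 1/16, f'(15/4) = 15/2, so u(2) = (15/4) − (1/16)/(15/2) = 449/120.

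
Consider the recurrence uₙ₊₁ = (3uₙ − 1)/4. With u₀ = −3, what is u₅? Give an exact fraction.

u₁ = (3·(−3) − 1)/4 = −5/2.
u₂ = (3·(−5/2) − 1)/4 = −17/8.
u₃ = (3·(−17/8) − 1)/4 = −59/32.
u₄ = (3·(−59/32) − 1)/4 = −209/128.
u₅ = (3·(−209/128) − 1)/4 = −755/512.

−755/512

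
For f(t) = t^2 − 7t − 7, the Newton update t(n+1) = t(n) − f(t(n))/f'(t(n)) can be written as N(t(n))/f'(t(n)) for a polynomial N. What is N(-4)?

23

f'(t) = 2t − 7.
N(t) = t·f'(t) − f(t) = t·(2t − 7) − (t^2 − 7t − 7) = t^2 + 7.
N(-4) = 23.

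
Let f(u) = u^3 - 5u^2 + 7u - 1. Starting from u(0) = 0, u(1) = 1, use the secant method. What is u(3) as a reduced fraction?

f(0) = -1, f(1) = 2. u(2) = 1 - 2·(1 - 0)/(2 - (-1)) = 1/3.
f(1) = 2, f(1/3) = 22/27. u(3) = (1/3) - (22/27)·((1/3) - 1)/((22/27) - 2) = -1/8.

-1/8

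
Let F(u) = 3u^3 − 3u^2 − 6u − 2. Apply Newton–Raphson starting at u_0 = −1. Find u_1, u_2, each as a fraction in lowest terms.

u_1 = −7/9, u_2 = −641/999

F'(u) = 9u^2 − 6u − 6.
F(−1) = −2, F'(−1) = 9, so u_1 = (−1) − (−2)/9 = −7/9.
F(−7/9) = −136/243, F'(−7/9) = 37/9, so u_2 = (−7/9) − (−136/243)/(37/9) = −641/999.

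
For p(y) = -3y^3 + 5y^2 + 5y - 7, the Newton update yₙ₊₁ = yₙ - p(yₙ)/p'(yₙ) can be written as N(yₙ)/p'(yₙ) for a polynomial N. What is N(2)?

-21

p'(y) = -9y^2 + 10y + 5.
N(y) = y·p'(y) - p(y) = y·(-9y^2 + 10y + 5) - (-3y^3 + 5y^2 + 5y - 7) = -6y^3 + 5y^2 + 7.
N(2) = -21.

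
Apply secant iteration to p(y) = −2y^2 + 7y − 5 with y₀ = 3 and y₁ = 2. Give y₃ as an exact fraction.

p(3) = −2, p(2) = 1. y₂ = 2 − 1·(2 − 3)/(1 − (−2)) = 7/3.
p(2) = 1, p(7/3) = 4/9. y₃ = (7/3) − (4/9)·((7/3) − 2)/((4/9) − 1) = 13/5.

13/5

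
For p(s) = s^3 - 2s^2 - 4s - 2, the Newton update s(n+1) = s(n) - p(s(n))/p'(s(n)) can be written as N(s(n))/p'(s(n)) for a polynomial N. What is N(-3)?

p'(s) = 3s^2 - 4s - 4.
N(s) = s·p'(s) - p(s) = s·(3s^2 - 4s - 4) - (s^3 - 2s^2 - 4s - 2) = 2s^3 - 2s^2 + 2.
N(-3) = -70.

-70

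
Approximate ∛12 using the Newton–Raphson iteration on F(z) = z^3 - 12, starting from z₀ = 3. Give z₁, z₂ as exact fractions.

F'(z) = 3z^2.
F(3) = 15, F'(3) = 27, so z₁ = 3 - 15/27 = 22/9.
F(22/9) = 1900/729, F'(22/9) = 484/27, so z₂ = (22/9) - (1900/729)/(484/27) = 7511/3267.

z₁ = 22/9, z₂ = 7511/3267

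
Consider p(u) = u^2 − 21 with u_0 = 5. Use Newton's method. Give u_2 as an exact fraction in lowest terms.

527/115

p'(u) = 2u.
p(5) = 4, p'(5) = 10, so u_1 = 5 − 4/10 = 23/5.
p(23/5) = 4/25, p'(23/5) = 46/5, so u_2 = (23/5) − (4/25)/(46/5) = 527/115.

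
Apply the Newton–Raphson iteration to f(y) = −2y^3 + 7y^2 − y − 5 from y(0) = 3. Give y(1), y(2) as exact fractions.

y(1) = 40/13, y(2) = 99415/32357

f'(y) = −6y^2 + 14y − 1.
f(3) = 1, f'(3) = −13, so y(1) = 3 − 1/(−13) = 40/13.
f(40/13) = −145/2197, f'(40/13) = −2489/169, so y(2) = (40/13) − (−145/2197)/(−2489/169) = 99415/32357.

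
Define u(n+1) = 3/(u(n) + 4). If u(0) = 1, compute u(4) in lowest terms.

321/497

u(1) = 3/(1 + 4) = 3/5.
u(2) = 3/(3/5 + 4) = 15/23.
u(3) = 3/(15/23 + 4) = 69/107.
u(4) = 3/(69/107 + 4) = 321/497.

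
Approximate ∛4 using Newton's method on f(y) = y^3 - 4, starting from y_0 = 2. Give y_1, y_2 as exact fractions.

f'(y) = 3y^2.
f(2) = 4, f'(2) = 12, so y_1 = 2 - 4/12 = 5/3.
f(5/3) = 17/27, f'(5/3) = 25/3, so y_2 = (5/3) - (17/27)/(25/3) = 358/225.

y_1 = 5/3, y_2 = 358/225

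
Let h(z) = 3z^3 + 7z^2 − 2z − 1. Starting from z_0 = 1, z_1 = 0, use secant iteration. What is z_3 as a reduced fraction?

h(1) = 7, h(0) = −1. z_2 = 0 − (−1)·(0 − 1)/((−1) − 7) = 1/8.
h(0) = −1, h(1/8) = −581/512. z_3 = (1/8) − (−581/512)·((1/8) − 0)/((−581/512) − (−1)) = −64/69.

−64/69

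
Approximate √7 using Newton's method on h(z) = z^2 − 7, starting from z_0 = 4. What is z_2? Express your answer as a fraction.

h'(z) = 2z.
h(4) = 9, h'(4) = 8, so z_1 = 4 − 9/8 = 23/8.
h(23/8) = 81/64, h'(23/8) = 23/4, so z_2 = (23/8) − (81/64)/(23/4) = 977/368.

977/368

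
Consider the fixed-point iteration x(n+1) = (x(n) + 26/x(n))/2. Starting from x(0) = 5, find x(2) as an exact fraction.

x(1) = (5 + 26/5)/2 = 51/10.
x(2) = (51/10 + 26/(51/10))/2 = 5201/1020.

5201/1020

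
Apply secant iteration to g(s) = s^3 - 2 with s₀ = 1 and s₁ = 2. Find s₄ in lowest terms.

989312/782041

g(1) = -1, g(2) = 6. s₂ = 2 - 6·(2 - 1)/(6 - (-1)) = 8/7.
g(2) = 6, g(8/7) = -174/343. s₃ = (8/7) - (-174/343)·((8/7) - 2)/((-174/343) - 6) = 75/62.
g(8/7) = -174/343, g(75/62) = -54781/238328. s₄ = (75/62) - (-54781/238328)·((75/62) - (8/7))/((-54781/238328) - (-174/343)) = 989312/782041.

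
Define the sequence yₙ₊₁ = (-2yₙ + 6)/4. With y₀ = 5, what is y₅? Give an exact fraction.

y₁ = (-2·5 + 6)/4 = -1.
y₂ = (-2·(-1) + 6)/4 = 2.
y₃ = (-2·2 + 6)/4 = 1/2.
y₄ = (-2·(1/2) + 6)/4 = 5/4.
y₅ = (-2·(5/4) + 6)/4 = 7/8.

7/8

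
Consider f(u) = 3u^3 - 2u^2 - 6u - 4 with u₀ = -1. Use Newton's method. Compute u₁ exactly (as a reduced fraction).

f'(u) = 9u^2 - 4u - 6.
f(-1) = -3, f'(-1) = 7, so u₁ = (-1) - (-3)/7 = -4/7.

-4/7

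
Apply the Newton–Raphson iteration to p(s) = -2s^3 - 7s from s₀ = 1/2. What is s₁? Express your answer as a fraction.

p'(s) = -6s^2 - 7.
p(1/2) = -15/4, p'(1/2) = -17/2, so s₁ = (1/2) - (-15/4)/(-17/2) = 1/17.

1/17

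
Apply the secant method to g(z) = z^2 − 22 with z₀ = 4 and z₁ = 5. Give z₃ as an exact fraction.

136/29

g(4) = −6, g(5) = 3. z₂ = 5 − 3·(5 − 4)/(3 − (−6)) = 14/3.
g(5) = 3, g(14/3) = −2/9. z₃ = (14/3) − (−2/9)·((14/3) − 5)/((−2/9) − 3) = 136/29.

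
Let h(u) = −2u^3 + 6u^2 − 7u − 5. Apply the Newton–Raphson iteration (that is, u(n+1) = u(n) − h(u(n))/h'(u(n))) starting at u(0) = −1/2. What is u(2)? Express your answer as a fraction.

−33405/69223

h'(u) = −6u^2 + 12u − 7.
h(−1/2) = 1/4, h'(−1/2) = −29/2, so u(1) = (−1/2) − (1/4)/(−29/2) = −14/29.
h(−14/29) = 65/24389, h'(−14/29) = −11935/841, so u(2) = (−14/29) − (65/24389)/(−11935/841) = −33405/69223.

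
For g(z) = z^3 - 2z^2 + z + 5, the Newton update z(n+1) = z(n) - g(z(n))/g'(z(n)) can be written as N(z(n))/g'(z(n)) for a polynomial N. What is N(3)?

31

g'(z) = 3z^2 - 4z + 1.
N(z) = z·g'(z) - g(z) = z·(3z^2 - 4z + 1) - (z^3 - 2z^2 + z + 5) = 2z^3 - 2z^2 - 5.
N(3) = 31.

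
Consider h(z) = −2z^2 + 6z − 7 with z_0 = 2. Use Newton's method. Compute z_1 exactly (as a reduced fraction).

1/2

h'(z) = −4z + 6.
h(2) = −3, h'(2) = −2, so z_1 = 2 − (−3)/(−2) = 1/2.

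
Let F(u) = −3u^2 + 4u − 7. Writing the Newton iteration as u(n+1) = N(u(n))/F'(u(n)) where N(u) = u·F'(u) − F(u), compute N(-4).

F'(u) = −6u + 4.
N(u) = u·F'(u) − F(u) = u·(−6u + 4) − (−3u^2 + 4u − 7) = −3u^2 + 7.
N(-4) = −41.

−41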